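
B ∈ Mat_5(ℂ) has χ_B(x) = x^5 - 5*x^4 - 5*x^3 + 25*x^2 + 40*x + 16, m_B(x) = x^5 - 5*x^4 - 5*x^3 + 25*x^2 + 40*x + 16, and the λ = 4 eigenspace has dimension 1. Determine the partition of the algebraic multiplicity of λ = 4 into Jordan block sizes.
Block sizes for λ = 4: [2]

Step 1 — from the characteristic polynomial, algebraic multiplicity of λ = 4 is 2. From dim ker(B − (4)·I) = 1, there are exactly 1 Jordan blocks for λ = 4.
Step 2 — from the minimal polynomial, the factor (x − 4)^2 tells us the largest block for λ = 4 has size 2.
Step 3 — with total size 2, 1 blocks, and largest block 2, the block sizes (in nonincreasing order) are [2].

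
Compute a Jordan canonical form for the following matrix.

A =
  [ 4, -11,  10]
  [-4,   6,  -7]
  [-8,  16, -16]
J_3(-2)

The characteristic polynomial is
  det(x·I − A) = x^3 + 6*x^2 + 12*x + 8 = (x + 2)^3

Eigenvalues and multiplicities (the geometric multiplicity of λ is n − rank(A − λI), which equals the number of Jordan blocks for λ):
  λ = -2: algebraic multiplicity = 3, geometric multiplicity = 1

Determining the block sizes for each eigenvalue:
  λ = -2: one block (gm = 1), so the single block has size am = 3 → block sizes [3]

Assembling the blocks gives a Jordan form
J =
  [-2,  1,  0]
  [ 0, -2,  1]
  [ 0,  0, -2]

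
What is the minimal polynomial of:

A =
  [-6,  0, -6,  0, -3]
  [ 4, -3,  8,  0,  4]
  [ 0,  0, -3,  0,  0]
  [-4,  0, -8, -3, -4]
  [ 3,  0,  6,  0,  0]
x^2 + 6*x + 9

The characteristic polynomial is χ_A(x) = (x + 3)^5, so the eigenvalues are known. The minimal polynomial is
  m_A(x) = Π_λ (x − λ)^{k_λ}
where k_λ is the size of the *largest* Jordan block for λ (equivalently, the smallest k with (A − λI)^k v = 0 for every generalised eigenvector v of λ).

  λ = -3: largest Jordan block has size 2, contributing (x + 3)^2

So m_A(x) = (x + 3)^2 = x^2 + 6*x + 9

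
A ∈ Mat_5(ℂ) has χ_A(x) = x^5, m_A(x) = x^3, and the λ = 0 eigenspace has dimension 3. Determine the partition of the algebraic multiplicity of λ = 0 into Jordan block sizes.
Block sizes for λ = 0: [3, 1, 1]

Step 1 — from the characteristic polynomial, algebraic multiplicity of λ = 0 is 5. From dim ker(A − (0)·I) = 3, there are exactly 3 Jordan blocks for λ = 0.
Step 2 — from the minimal polynomial, the factor (x − 0)^3 tells us the largest block for λ = 0 has size 3.
Step 3 — with total size 5, 3 blocks, and largest block 3, the block sizes (in nonincreasing order) are [3, 1, 1].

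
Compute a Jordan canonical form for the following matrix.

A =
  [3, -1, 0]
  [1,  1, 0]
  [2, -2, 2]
J_2(2) ⊕ J_1(2)

The characteristic polynomial is
  det(x·I − A) = x^3 - 6*x^2 + 12*x - 8 = (x - 2)^3

Eigenvalues and multiplicities (the geometric multiplicity of λ is n − rank(A − λI), which equals the number of Jordan blocks for λ):
  λ = 2: algebraic multiplicity = 3, geometric multiplicity = 2

Determining the block sizes for each eigenvalue:
  λ = 2: 2 blocks summing to 3 forces exactly one block of size 2 and the rest size 1 → block sizes [2, 1]

Assembling the blocks gives a Jordan form
J =
  [2, 1, 0]
  [0, 2, 0]
  [0, 0, 2]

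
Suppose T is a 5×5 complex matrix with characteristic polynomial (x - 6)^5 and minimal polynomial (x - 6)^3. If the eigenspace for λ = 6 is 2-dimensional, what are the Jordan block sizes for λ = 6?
Block sizes for λ = 6: [3, 2]

Step 1 — from the characteristic polynomial, algebraic multiplicity of λ = 6 is 5. From dim ker(T − (6)·I) = 2, there are exactly 2 Jordan blocks for λ = 6.
Step 2 — from the minimal polynomial, the factor (x − 6)^3 tells us the largest block for λ = 6 has size 3.
Step 3 — with total size 5, 2 blocks, and largest block 3, the block sizes (in nonincreasing order) are [3, 2].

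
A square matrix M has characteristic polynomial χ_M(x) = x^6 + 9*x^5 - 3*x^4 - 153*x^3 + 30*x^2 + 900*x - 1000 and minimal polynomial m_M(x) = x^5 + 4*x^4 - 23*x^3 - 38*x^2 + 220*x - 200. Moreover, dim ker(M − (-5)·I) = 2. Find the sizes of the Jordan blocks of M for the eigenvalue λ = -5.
Block sizes for λ = -5: [2, 1]

Step 1 — from the characteristic polynomial, algebraic multiplicity of λ = -5 is 3. From dim ker(M − (-5)·I) = 2, there are exactly 2 Jordan blocks for λ = -5.
Step 2 — from the minimal polynomial, the factor (x + 5)^2 tells us the largest block for λ = -5 has size 2.
Step 3 — with total size 3, 2 blocks, and largest block 2, the block sizes (in nonincreasing order) are [2, 1].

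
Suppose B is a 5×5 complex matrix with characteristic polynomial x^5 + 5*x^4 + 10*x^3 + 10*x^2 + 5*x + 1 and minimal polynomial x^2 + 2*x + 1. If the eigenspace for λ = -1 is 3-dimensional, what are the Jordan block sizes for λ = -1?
Block sizes for λ = -1: [2, 2, 1]

Step 1 — from the characteristic polynomial, algebraic multiplicity of λ = -1 is 5. From dim ker(B − (-1)·I) = 3, there are exactly 3 Jordan blocks for λ = -1.
Step 2 — from the minimal polynomial, the factor (x + 1)^2 tells us the largest block for λ = -1 has size 2.
Step 3 — with total size 5, 3 blocks, and largest block 2, the block sizes (in nonincreasing order) are [2, 2, 1].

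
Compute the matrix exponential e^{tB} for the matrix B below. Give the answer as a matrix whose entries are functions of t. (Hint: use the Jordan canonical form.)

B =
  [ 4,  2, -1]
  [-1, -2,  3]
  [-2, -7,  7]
e^{tB} =
  [t^2*exp(3*t)/2 + t*exp(3*t) + exp(3*t), -t^2*exp(3*t)/2 + 2*t*exp(3*t), t^2*exp(3*t)/2 - t*exp(3*t)]
  [-t^2*exp(3*t) - t*exp(3*t), t^2*exp(3*t) - 5*t*exp(3*t) + exp(3*t), -t^2*exp(3*t) + 3*t*exp(3*t)]
  [-3*t^2*exp(3*t)/2 - 2*t*exp(3*t), 3*t^2*exp(3*t)/2 - 7*t*exp(3*t), -3*t^2*exp(3*t)/2 + 4*t*exp(3*t) + exp(3*t)]

Strategy: write B = P · J · P⁻¹ where J is a Jordan canonical form, so e^{tB} = P · e^{tJ} · P⁻¹, and e^{tJ} can be computed block-by-block.

B has Jordan form
J =
  [3, 1, 0]
  [0, 3, 1]
  [0, 0, 3]
(up to reordering of blocks).

Per-block formulas:
  For a 3×3 Jordan block J_3(3): exp(t · J_3(3)) = e^(3t)·(I + t·N + (t^2/2)·N^2), where N is the 3×3 nilpotent shift.

After assembling e^{tJ} and conjugating by P, we get:

e^{tB} =
  [t^2*exp(3*t)/2 + t*exp(3*t) + exp(3*t), -t^2*exp(3*t)/2 + 2*t*exp(3*t), t^2*exp(3*t)/2 - t*exp(3*t)]
  [-t^2*exp(3*t) - t*exp(3*t), t^2*exp(3*t) - 5*t*exp(3*t) + exp(3*t), -t^2*exp(3*t) + 3*t*exp(3*t)]
  [-3*t^2*exp(3*t)/2 - 2*t*exp(3*t), 3*t^2*exp(3*t)/2 - 7*t*exp(3*t), -3*t^2*exp(3*t)/2 + 4*t*exp(3*t) + exp(3*t)]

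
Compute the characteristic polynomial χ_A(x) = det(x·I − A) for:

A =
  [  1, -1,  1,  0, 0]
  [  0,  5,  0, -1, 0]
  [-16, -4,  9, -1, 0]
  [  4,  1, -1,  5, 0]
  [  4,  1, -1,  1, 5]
x^5 - 25*x^4 + 250*x^3 - 1250*x^2 + 3125*x - 3125

Expanding det(x·I − A) (e.g. by cofactor expansion or by noting that A is similar to its Jordan form J, which has the same characteristic polynomial as A) gives
  χ_A(x) = x^5 - 25*x^4 + 250*x^3 - 1250*x^2 + 3125*x - 3125
which factors as (x - 5)^5. The eigenvalues (with algebraic multiplicities) are λ = 5 with multiplicity 5.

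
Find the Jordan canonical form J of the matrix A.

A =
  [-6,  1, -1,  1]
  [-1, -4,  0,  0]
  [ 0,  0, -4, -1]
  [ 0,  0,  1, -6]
J_3(-5) ⊕ J_1(-5)

The characteristic polynomial is
  det(x·I − A) = x^4 + 20*x^3 + 150*x^2 + 500*x + 625 = (x + 5)^4

Eigenvalues and multiplicities (the geometric multiplicity of λ is n − rank(A − λI), which equals the number of Jordan blocks for λ):
  λ = -5: algebraic multiplicity = 4, geometric multiplicity = 2

Determining the block sizes for each eigenvalue:
  λ = -5: with am = 4 and gm = 2, the partition is not yet determined (e.g. several partitions of 4 into 2 parts exist). Let N = A − (-5)·I. Computing rank(N^1) = 2, rank(N^2) = 1, rank(N^3) = 0; the number of blocks of size ≥ j is rank(N^{j−1}) − rank(N^j), giving [2, 1, 1]. So we have 1 block(s) of size 3, 1 block(s) of size 1 → block sizes [3, 1]

Assembling the blocks gives a Jordan form
J =
  [-5,  1,  0,  0]
  [ 0, -5,  1,  0]
  [ 0,  0, -5,  0]
  [ 0,  0,  0, -5]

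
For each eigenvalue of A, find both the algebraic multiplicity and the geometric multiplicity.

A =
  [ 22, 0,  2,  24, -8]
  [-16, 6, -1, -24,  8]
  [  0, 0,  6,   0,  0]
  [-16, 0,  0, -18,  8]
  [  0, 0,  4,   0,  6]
λ = -2: alg = 1, geom = 1; λ = 6: alg = 4, geom = 3

Step 1 — factor the characteristic polynomial to read off the algebraic multiplicities:
  χ_A(x) = (x - 6)^4*(x + 2)

Step 2 — compute geometric multiplicities via the rank-nullity identity g(λ) = n − rank(A − λI):
  rank(A − (-2)·I) = 4, so dim ker(A − (-2)·I) = n − 4 = 1
  rank(A − (6)·I) = 2, so dim ker(A − (6)·I) = n − 2 = 3

Summary:
  λ = -2: algebraic multiplicity = 1, geometric multiplicity = 1
  λ = 6: algebraic multiplicity = 4, geometric multiplicity = 3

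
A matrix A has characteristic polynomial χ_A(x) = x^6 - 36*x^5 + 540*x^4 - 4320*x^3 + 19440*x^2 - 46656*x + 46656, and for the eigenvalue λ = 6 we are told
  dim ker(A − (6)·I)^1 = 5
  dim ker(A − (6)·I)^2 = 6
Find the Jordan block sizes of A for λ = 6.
Block sizes for λ = 6: [2, 1, 1, 1, 1]

From the dimensions of kernels of powers, the number of Jordan blocks of size at least j is d_j − d_{j−1} where d_j = dim ker(N^j) (with d_0 = 0). Computing the differences gives [5, 1].
The number of blocks of size exactly k is (#blocks of size ≥ k) − (#blocks of size ≥ k + 1), so the partition is: 4 block(s) of size 1, 1 block(s) of size 2.
In nonincreasing order the block sizes are [2, 1, 1, 1, 1].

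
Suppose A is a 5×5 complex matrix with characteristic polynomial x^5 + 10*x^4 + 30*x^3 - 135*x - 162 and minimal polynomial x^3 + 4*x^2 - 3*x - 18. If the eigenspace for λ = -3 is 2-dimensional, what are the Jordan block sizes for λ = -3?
Block sizes for λ = -3: [2, 2]

Step 1 — from the characteristic polynomial, algebraic multiplicity of λ = -3 is 4. From dim ker(A − (-3)·I) = 2, there are exactly 2 Jordan blocks for λ = -3.
Step 2 — from the minimal polynomial, the factor (x + 3)^2 tells us the largest block for λ = -3 has size 2.
Step 3 — with total size 4, 2 blocks, and largest block 2, the block sizes (in nonincreasing order) are [2, 2].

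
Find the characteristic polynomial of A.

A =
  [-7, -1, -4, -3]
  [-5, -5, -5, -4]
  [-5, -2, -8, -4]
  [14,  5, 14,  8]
x^4 + 12*x^3 + 54*x^2 + 108*x + 81

Expanding det(x·I − A) (e.g. by cofactor expansion or by noting that A is similar to its Jordan form J, which has the same characteristic polynomial as A) gives
  χ_A(x) = x^4 + 12*x^3 + 54*x^2 + 108*x + 81
which factors as (x + 3)^4. The eigenvalues (with algebraic multiplicities) are λ = -3 with multiplicity 4.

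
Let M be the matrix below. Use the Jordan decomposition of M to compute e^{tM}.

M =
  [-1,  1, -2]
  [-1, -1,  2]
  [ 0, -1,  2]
e^{tM} =
  [1 - t, t, -2*t]
  [t^2 - t, -t^2 - t + 1, 2*t^2 + 2*t]
  [t^2/2, -t^2/2 - t, t^2 + 2*t + 1]

Strategy: write M = P · J · P⁻¹ where J is a Jordan canonical form, so e^{tM} = P · e^{tJ} · P⁻¹, and e^{tJ} can be computed block-by-block.

M has Jordan form
J =
  [0, 1, 0]
  [0, 0, 1]
  [0, 0, 0]
(up to reordering of blocks).

Per-block formulas:
  For a 3×3 Jordan block J_3(0): exp(t · J_3(0)) = e^(0t)·(I + t·N + (t^2/2)·N^2), where N is the 3×3 nilpotent shift.

After assembling e^{tJ} and conjugating by P, we get:

e^{tM} =
  [1 - t, t, -2*t]
  [t^2 - t, -t^2 - t + 1, 2*t^2 + 2*t]
  [t^2/2, -t^2/2 - t, t^2 + 2*t + 1]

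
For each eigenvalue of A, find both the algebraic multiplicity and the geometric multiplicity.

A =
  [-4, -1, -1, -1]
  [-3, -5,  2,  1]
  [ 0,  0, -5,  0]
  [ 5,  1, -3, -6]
λ = -5: alg = 4, geom = 2

Step 1 — factor the characteristic polynomial to read off the algebraic multiplicities:
  χ_A(x) = (x + 5)^4

Step 2 — compute geometric multiplicities via the rank-nullity identity g(λ) = n − rank(A − λI):
  rank(A − (-5)·I) = 2, so dim ker(A − (-5)·I) = n − 2 = 2

Summary:
  λ = -5: algebraic multiplicity = 4, geometric multiplicity = 2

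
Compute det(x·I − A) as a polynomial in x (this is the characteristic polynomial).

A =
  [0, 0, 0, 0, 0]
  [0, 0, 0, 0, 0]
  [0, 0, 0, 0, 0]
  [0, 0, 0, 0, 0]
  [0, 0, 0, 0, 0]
x^5

Expanding det(x·I − A) (e.g. by cofactor expansion or by noting that A is similar to its Jordan form J, which has the same characteristic polynomial as A) gives
  χ_A(x) = x^5
which factors as x^5. The eigenvalues (with algebraic multiplicities) are λ = 0 with multiplicity 5.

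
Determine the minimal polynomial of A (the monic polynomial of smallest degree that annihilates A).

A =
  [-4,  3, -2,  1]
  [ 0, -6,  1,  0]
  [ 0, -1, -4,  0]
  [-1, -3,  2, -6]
x^3 + 15*x^2 + 75*x + 125

The characteristic polynomial is χ_A(x) = (x + 5)^4, so the eigenvalues are known. The minimal polynomial is
  m_A(x) = Π_λ (x − λ)^{k_λ}
where k_λ is the size of the *largest* Jordan block for λ (equivalently, the smallest k with (A − λI)^k v = 0 for every generalised eigenvector v of λ).

  λ = -5: largest Jordan block has size 3, contributing (x + 5)^3

So m_A(x) = (x + 5)^3 = x^3 + 15*x^2 + 75*x + 125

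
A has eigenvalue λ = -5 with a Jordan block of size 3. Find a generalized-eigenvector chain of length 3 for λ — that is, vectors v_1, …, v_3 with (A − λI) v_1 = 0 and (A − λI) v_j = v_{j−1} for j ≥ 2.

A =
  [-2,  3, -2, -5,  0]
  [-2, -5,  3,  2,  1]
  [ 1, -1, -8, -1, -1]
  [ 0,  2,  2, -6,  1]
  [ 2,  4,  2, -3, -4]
A Jordan chain for λ = -5 of length 3:
v_1 = (1, -1, 0, 0, 2)ᵀ
v_2 = (3, -2, 1, 0, 2)ᵀ
v_3 = (1, 0, 0, 0, 0)ᵀ

Let N = A − (-5)·I. We want v_3 with N^3 v_3 = 0 but N^2 v_3 ≠ 0; then v_{j-1} := N · v_j for j = 3, …, 2.

Pick v_3 = (1, 0, 0, 0, 0)ᵀ.
Then v_2 = N · v_3 = (3, -2, 1, 0, 2)ᵀ.
Then v_1 = N · v_2 = (1, -1, 0, 0, 2)ᵀ.

Sanity check: (A − (-5)·I) v_1 = (0, 0, 0, 0, 0)ᵀ = 0. ✓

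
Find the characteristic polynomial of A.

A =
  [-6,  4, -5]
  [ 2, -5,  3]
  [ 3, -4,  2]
x^3 + 9*x^2 + 27*x + 27

Expanding det(x·I − A) (e.g. by cofactor expansion or by noting that A is similar to its Jordan form J, which has the same characteristic polynomial as A) gives
  χ_A(x) = x^3 + 9*x^2 + 27*x + 27
which factors as (x + 3)^3. The eigenvalues (with algebraic multiplicities) are λ = -3 with multiplicity 3.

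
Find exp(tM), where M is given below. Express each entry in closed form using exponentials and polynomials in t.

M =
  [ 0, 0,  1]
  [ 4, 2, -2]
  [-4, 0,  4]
e^{tM} =
  [-2*t*exp(2*t) + exp(2*t), 0, t*exp(2*t)]
  [4*t*exp(2*t), exp(2*t), -2*t*exp(2*t)]
  [-4*t*exp(2*t), 0, 2*t*exp(2*t) + exp(2*t)]

Strategy: write M = P · J · P⁻¹ where J is a Jordan canonical form, so e^{tM} = P · e^{tJ} · P⁻¹, and e^{tJ} can be computed block-by-block.

M has Jordan form
J =
  [2, 1, 0]
  [0, 2, 0]
  [0, 0, 2]
(up to reordering of blocks).

Per-block formulas:
  For a 1×1 block at λ = 2: exp(t · [2]) = [e^(2t)].
  For a 2×2 Jordan block J_2(2): exp(t · J_2(2)) = e^(2t)·(I + t·N), where N is the 2×2 nilpotent shift.

After assembling e^{tJ} and conjugating by P, we get:

e^{tM} =
  [-2*t*exp(2*t) + exp(2*t), 0, t*exp(2*t)]
  [4*t*exp(2*t), exp(2*t), -2*t*exp(2*t)]
  [-4*t*exp(2*t), 0, 2*t*exp(2*t) + exp(2*t)]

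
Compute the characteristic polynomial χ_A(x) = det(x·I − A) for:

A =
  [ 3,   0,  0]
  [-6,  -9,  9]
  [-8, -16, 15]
x^3 - 9*x^2 + 27*x - 27

Expanding det(x·I − A) (e.g. by cofactor expansion or by noting that A is similar to its Jordan form J, which has the same characteristic polynomial as A) gives
  χ_A(x) = x^3 - 9*x^2 + 27*x - 27
which factors as (x - 3)^3. The eigenvalues (with algebraic multiplicities) are λ = 3 with multiplicity 3.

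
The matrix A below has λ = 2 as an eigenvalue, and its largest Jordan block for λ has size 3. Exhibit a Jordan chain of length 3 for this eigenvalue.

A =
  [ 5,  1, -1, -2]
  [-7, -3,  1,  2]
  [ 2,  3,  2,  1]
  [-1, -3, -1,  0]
A Jordan chain for λ = 2 of length 3:
v_1 = (1, -1, 0, 1)ᵀ
v_2 = (2, -2, -1, 2)ᵀ
v_3 = (1, -1, 0, 0)ᵀ

Let N = A − (2)·I. We want v_3 with N^3 v_3 = 0 but N^2 v_3 ≠ 0; then v_{j-1} := N · v_j for j = 3, …, 2.

Pick v_3 = (1, -1, 0, 0)ᵀ.
Then v_2 = N · v_3 = (2, -2, -1, 2)ᵀ.
Then v_1 = N · v_2 = (1, -1, 0, 1)ᵀ.

Sanity check: (A − (2)·I) v_1 = (0, 0, 0, 0)ᵀ = 0. ✓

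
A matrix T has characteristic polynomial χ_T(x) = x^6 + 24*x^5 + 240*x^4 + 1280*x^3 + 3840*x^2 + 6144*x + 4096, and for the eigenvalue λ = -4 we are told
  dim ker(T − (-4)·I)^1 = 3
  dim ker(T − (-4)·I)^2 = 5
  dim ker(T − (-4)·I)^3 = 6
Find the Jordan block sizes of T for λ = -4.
Block sizes for λ = -4: [3, 2, 1]

From the dimensions of kernels of powers, the number of Jordan blocks of size at least j is d_j − d_{j−1} where d_j = dim ker(N^j) (with d_0 = 0). Computing the differences gives [3, 2, 1].
The number of blocks of size exactly k is (#blocks of size ≥ k) − (#blocks of size ≥ k + 1), so the partition is: 1 block(s) of size 1, 1 block(s) of size 2, 1 block(s) of size 3.
In nonincreasing order the block sizes are [3, 2, 1].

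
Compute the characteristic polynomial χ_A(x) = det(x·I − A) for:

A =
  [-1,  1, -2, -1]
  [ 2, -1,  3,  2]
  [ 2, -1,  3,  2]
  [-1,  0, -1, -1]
x^4

Expanding det(x·I − A) (e.g. by cofactor expansion or by noting that A is similar to its Jordan form J, which has the same characteristic polynomial as A) gives
  χ_A(x) = x^4
which factors as x^4. The eigenvalues (with algebraic multiplicities) are λ = 0 with multiplicity 4.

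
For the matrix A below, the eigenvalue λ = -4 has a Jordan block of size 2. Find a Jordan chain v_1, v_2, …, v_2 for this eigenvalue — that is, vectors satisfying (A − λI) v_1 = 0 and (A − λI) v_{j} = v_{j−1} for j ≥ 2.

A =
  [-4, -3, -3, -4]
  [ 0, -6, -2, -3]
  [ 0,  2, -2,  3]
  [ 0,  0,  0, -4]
A Jordan chain for λ = -4 of length 2:
v_1 = (-3, -2, 2, 0)ᵀ
v_2 = (0, 1, 0, 0)ᵀ

Let N = A − (-4)·I. We want v_2 with N^2 v_2 = 0 but N^1 v_2 ≠ 0; then v_{j-1} := N · v_j for j = 2, …, 2.

Pick v_2 = (0, 1, 0, 0)ᵀ.
Then v_1 = N · v_2 = (-3, -2, 2, 0)ᵀ.

Sanity check: (A − (-4)·I) v_1 = (0, 0, 0, 0)ᵀ = 0. ✓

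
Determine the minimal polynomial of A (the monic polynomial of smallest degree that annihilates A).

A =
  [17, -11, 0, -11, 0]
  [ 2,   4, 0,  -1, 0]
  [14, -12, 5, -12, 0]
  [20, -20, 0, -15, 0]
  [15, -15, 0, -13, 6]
x^3 - 6*x^2 - 25*x + 150

The characteristic polynomial is χ_A(x) = (x - 6)^2*(x - 5)^2*(x + 5), so the eigenvalues are known. The minimal polynomial is
  m_A(x) = Π_λ (x − λ)^{k_λ}
where k_λ is the size of the *largest* Jordan block for λ (equivalently, the smallest k with (A − λI)^k v = 0 for every generalised eigenvector v of λ).

  λ = -5: largest Jordan block has size 1, contributing (x + 5)
  λ = 5: largest Jordan block has size 1, contributing (x − 5)
  λ = 6: largest Jordan block has size 1, contributing (x − 6)

So m_A(x) = (x - 6)*(x - 5)*(x + 5) = x^3 - 6*x^2 - 25*x + 150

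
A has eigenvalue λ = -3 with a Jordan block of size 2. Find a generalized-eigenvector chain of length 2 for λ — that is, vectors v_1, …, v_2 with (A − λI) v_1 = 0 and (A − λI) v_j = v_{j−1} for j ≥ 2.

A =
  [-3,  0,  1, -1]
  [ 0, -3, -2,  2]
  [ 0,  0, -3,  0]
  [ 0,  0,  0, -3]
A Jordan chain for λ = -3 of length 2:
v_1 = (1, -2, 0, 0)ᵀ
v_2 = (0, 0, 1, 0)ᵀ

Let N = A − (-3)·I. We want v_2 with N^2 v_2 = 0 but N^1 v_2 ≠ 0; then v_{j-1} := N · v_j for j = 2, …, 2.

Pick v_2 = (0, 0, 1, 0)ᵀ.
Then v_1 = N · v_2 = (1, -2, 0, 0)ᵀ.

Sanity check: (A − (-3)·I) v_1 = (0, 0, 0, 0)ᵀ = 0. ✓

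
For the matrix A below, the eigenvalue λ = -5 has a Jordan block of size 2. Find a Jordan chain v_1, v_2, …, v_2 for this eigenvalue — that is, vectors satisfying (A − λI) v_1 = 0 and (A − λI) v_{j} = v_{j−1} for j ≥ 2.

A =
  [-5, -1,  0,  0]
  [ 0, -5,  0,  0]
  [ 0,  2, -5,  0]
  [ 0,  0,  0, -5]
A Jordan chain for λ = -5 of length 2:
v_1 = (-1, 0, 2, 0)ᵀ
v_2 = (0, 1, 0, 0)ᵀ

Let N = A − (-5)·I. We want v_2 with N^2 v_2 = 0 but N^1 v_2 ≠ 0; then v_{j-1} := N · v_j for j = 2, …, 2.

Pick v_2 = (0, 1, 0, 0)ᵀ.
Then v_1 = N · v_2 = (-1, 0, 2, 0)ᵀ.

Sanity check: (A − (-5)·I) v_1 = (0, 0, 0, 0)ᵀ = 0. ✓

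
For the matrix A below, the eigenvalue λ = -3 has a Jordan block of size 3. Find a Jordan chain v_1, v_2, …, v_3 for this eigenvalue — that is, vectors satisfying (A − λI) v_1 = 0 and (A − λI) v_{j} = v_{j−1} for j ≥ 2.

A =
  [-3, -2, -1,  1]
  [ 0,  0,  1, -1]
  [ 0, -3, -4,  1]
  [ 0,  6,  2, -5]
A Jordan chain for λ = -3 of length 3:
v_1 = (3, 0, 0, 0)ᵀ
v_2 = (-2, 3, -3, 6)ᵀ
v_3 = (0, 1, 0, 0)ᵀ

Let N = A − (-3)·I. We want v_3 with N^3 v_3 = 0 but N^2 v_3 ≠ 0; then v_{j-1} := N · v_j for j = 3, …, 2.

Pick v_3 = (0, 1, 0, 0)ᵀ.
Then v_2 = N · v_3 = (-2, 3, -3, 6)ᵀ.
Then v_1 = N · v_2 = (3, 0, 0, 0)ᵀ.

Sanity check: (A − (-3)·I) v_1 = (0, 0, 0, 0)ᵀ = 0. ✓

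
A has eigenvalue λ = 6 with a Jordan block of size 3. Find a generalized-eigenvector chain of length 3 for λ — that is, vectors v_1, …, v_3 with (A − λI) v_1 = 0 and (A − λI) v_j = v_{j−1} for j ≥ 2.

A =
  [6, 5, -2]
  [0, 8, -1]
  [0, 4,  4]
A Jordan chain for λ = 6 of length 3:
v_1 = (2, 0, 0)ᵀ
v_2 = (5, 2, 4)ᵀ
v_3 = (0, 1, 0)ᵀ

Let N = A − (6)·I. We want v_3 with N^3 v_3 = 0 but N^2 v_3 ≠ 0; then v_{j-1} := N · v_j for j = 3, …, 2.

Pick v_3 = (0, 1, 0)ᵀ.
Then v_2 = N · v_3 = (5, 2, 4)ᵀ.
Then v_1 = N · v_2 = (2, 0, 0)ᵀ.

Sanity check: (A − (6)·I) v_1 = (0, 0, 0)ᵀ = 0. ✓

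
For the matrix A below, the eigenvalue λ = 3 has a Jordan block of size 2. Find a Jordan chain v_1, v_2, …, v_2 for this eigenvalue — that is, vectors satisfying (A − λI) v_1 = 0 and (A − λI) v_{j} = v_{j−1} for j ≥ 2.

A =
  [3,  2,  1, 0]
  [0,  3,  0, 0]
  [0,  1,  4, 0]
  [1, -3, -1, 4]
A Jordan chain for λ = 3 of length 2:
v_1 = (1, 0, 0, -1)ᵀ
v_2 = (1, 1, -1, 0)ᵀ

Let N = A − (3)·I. We want v_2 with N^2 v_2 = 0 but N^1 v_2 ≠ 0; then v_{j-1} := N · v_j for j = 2, …, 2.

Pick v_2 = (1, 1, -1, 0)ᵀ.
Then v_1 = N · v_2 = (1, 0, 0, -1)ᵀ.

Sanity check: (A − (3)·I) v_1 = (0, 0, 0, 0)ᵀ = 0. ✓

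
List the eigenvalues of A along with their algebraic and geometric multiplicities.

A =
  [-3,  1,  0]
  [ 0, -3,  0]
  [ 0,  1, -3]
λ = -3: alg = 3, geom = 2

Step 1 — factor the characteristic polynomial to read off the algebraic multiplicities:
  χ_A(x) = (x + 3)^3

Step 2 — compute geometric multiplicities via the rank-nullity identity g(λ) = n − rank(A − λI):
  rank(A − (-3)·I) = 1, so dim ker(A − (-3)·I) = n − 1 = 2

Summary:
  λ = -3: algebraic multiplicity = 3, geometric multiplicity = 2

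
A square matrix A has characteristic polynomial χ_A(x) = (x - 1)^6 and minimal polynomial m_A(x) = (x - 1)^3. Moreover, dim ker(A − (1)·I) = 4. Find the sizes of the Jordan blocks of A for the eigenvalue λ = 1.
Block sizes for λ = 1: [3, 1, 1, 1]

Step 1 — from the characteristic polynomial, algebraic multiplicity of λ = 1 is 6. From dim ker(A − (1)·I) = 4, there are exactly 4 Jordan blocks for λ = 1.
Step 2 — from the minimal polynomial, the factor (x − 1)^3 tells us the largest block for λ = 1 has size 3.
Step 3 — with total size 6, 4 blocks, and largest block 3, the block sizes (in nonincreasing order) are [3, 1, 1, 1].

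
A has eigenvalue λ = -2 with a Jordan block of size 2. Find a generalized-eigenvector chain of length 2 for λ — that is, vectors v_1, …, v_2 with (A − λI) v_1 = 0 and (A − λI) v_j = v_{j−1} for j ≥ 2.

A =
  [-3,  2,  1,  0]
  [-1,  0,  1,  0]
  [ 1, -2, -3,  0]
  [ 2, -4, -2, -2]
A Jordan chain for λ = -2 of length 2:
v_1 = (-1, -1, 1, 2)ᵀ
v_2 = (1, 0, 0, 0)ᵀ

Let N = A − (-2)·I. We want v_2 with N^2 v_2 = 0 but N^1 v_2 ≠ 0; then v_{j-1} := N · v_j for j = 2, …, 2.

Pick v_2 = (1, 0, 0, 0)ᵀ.
Then v_1 = N · v_2 = (-1, -1, 1, 2)ᵀ.

Sanity check: (A − (-2)·I) v_1 = (0, 0, 0, 0)ᵀ = 0. ✓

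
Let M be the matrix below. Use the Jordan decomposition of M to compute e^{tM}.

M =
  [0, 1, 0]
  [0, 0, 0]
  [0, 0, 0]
e^{tM} =
  [1, t, 0]
  [0, 1, 0]
  [0, 0, 1]

Strategy: write M = P · J · P⁻¹ where J is a Jordan canonical form, so e^{tM} = P · e^{tJ} · P⁻¹, and e^{tJ} can be computed block-by-block.

M has Jordan form
J =
  [0, 1, 0]
  [0, 0, 0]
  [0, 0, 0]
(up to reordering of blocks).

Per-block formulas:
  For a 2×2 Jordan block J_2(0): exp(t · J_2(0)) = e^(0t)·(I + t·N), where N is the 2×2 nilpotent shift.
  For a 1×1 block at λ = 0: exp(t · [0]) = [e^(0t)].

After assembling e^{tJ} and conjugating by P, we get:

e^{tM} =
  [1, t, 0]
  [0, 1, 0]
  [0, 0, 1]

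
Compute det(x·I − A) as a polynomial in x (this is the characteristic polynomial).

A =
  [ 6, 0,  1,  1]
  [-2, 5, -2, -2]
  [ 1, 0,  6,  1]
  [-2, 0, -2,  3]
x^4 - 20*x^3 + 150*x^2 - 500*x + 625

Expanding det(x·I − A) (e.g. by cofactor expansion or by noting that A is similar to its Jordan form J, which has the same characteristic polynomial as A) gives
  χ_A(x) = x^4 - 20*x^3 + 150*x^2 - 500*x + 625
which factors as (x - 5)^4. The eigenvalues (with algebraic multiplicities) are λ = 5 with multiplicity 4.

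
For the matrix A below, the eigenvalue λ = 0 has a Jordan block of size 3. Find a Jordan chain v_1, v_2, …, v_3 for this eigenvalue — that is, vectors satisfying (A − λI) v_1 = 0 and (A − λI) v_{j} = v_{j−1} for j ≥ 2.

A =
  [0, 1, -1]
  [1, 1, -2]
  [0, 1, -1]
A Jordan chain for λ = 0 of length 3:
v_1 = (1, 1, 1)ᵀ
v_2 = (0, 1, 0)ᵀ
v_3 = (1, 0, 0)ᵀ

Let N = A − (0)·I. We want v_3 with N^3 v_3 = 0 but N^2 v_3 ≠ 0; then v_{j-1} := N · v_j for j = 3, …, 2.

Pick v_3 = (1, 0, 0)ᵀ.
Then v_2 = N · v_3 = (0, 1, 0)ᵀ.
Then v_1 = N · v_2 = (1, 1, 1)ᵀ.

Sanity check: (A − (0)·I) v_1 = (0, 0, 0)ᵀ = 0. ✓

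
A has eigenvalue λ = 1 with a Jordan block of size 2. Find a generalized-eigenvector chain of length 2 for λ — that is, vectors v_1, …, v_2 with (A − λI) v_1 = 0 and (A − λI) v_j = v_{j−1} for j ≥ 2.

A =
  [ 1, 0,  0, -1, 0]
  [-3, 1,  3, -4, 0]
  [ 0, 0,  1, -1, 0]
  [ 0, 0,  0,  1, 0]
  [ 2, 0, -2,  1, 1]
A Jordan chain for λ = 1 of length 2:
v_1 = (0, -3, 0, 0, 2)ᵀ
v_2 = (1, 0, 0, 0, 0)ᵀ

Let N = A − (1)·I. We want v_2 with N^2 v_2 = 0 but N^1 v_2 ≠ 0; then v_{j-1} := N · v_j for j = 2, …, 2.

Pick v_2 = (1, 0, 0, 0, 0)ᵀ.
Then v_1 = N · v_2 = (0, -3, 0, 0, 2)ᵀ.

Sanity check: (A − (1)·I) v_1 = (0, 0, 0, 0, 0)ᵀ = 0. ✓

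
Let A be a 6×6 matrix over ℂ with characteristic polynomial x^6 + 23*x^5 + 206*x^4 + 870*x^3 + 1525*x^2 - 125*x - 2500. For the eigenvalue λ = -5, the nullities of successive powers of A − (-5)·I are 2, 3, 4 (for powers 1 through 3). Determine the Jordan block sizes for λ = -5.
Block sizes for λ = -5: [3, 1]

From the dimensions of kernels of powers, the number of Jordan blocks of size at least j is d_j − d_{j−1} where d_j = dim ker(N^j) (with d_0 = 0). Computing the differences gives [2, 1, 1].
The number of blocks of size exactly k is (#blocks of size ≥ k) − (#blocks of size ≥ k + 1), so the partition is: 1 block(s) of size 1, 1 block(s) of size 3.
In nonincreasing order the block sizes are [3, 1].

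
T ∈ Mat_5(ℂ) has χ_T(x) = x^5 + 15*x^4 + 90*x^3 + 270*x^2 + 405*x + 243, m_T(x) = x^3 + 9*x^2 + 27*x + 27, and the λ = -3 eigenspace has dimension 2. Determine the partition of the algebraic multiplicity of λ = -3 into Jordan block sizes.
Block sizes for λ = -3: [3, 2]

Step 1 — from the characteristic polynomial, algebraic multiplicity of λ = -3 is 5. From dim ker(T − (-3)·I) = 2, there are exactly 2 Jordan blocks for λ = -3.
Step 2 — from the minimal polynomial, the factor (x + 3)^3 tells us the largest block for λ = -3 has size 3.
Step 3 — with total size 5, 2 blocks, and largest block 3, the block sizes (in nonincreasing order) are [3, 2].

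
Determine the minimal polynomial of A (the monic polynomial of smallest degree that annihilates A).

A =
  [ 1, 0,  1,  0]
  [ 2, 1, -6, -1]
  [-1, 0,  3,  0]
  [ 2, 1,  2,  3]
x^2 - 4*x + 4

The characteristic polynomial is χ_A(x) = (x - 2)^4, so the eigenvalues are known. The minimal polynomial is
  m_A(x) = Π_λ (x − λ)^{k_λ}
where k_λ is the size of the *largest* Jordan block for λ (equivalently, the smallest k with (A − λI)^k v = 0 for every generalised eigenvector v of λ).

  λ = 2: largest Jordan block has size 2, contributing (x − 2)^2

So m_A(x) = (x - 2)^2 = x^2 - 4*x + 4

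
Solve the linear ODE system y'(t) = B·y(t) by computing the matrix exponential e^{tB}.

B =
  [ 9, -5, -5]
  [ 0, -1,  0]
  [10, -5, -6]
e^{tB} =
  [2*exp(4*t) - exp(-t), -exp(4*t) + exp(-t), -exp(4*t) + exp(-t)]
  [0, exp(-t), 0]
  [2*exp(4*t) - 2*exp(-t), -exp(4*t) + exp(-t), -exp(4*t) + 2*exp(-t)]

Strategy: write B = P · J · P⁻¹ where J is a Jordan canonical form, so e^{tB} = P · e^{tJ} · P⁻¹, and e^{tJ} can be computed block-by-block.

B has Jordan form
J =
  [-1,  0, 0]
  [ 0, -1, 0]
  [ 0,  0, 4]
(up to reordering of blocks).

Per-block formulas:
  For a 1×1 block at λ = -1: exp(t · [-1]) = [e^(-1t)].
  For a 1×1 block at λ = 4: exp(t · [4]) = [e^(4t)].

After assembling e^{tJ} and conjugating by P, we get:

e^{tB} =
  [2*exp(4*t) - exp(-t), -exp(4*t) + exp(-t), -exp(4*t) + exp(-t)]
  [0, exp(-t), 0]
  [2*exp(4*t) - 2*exp(-t), -exp(4*t) + exp(-t), -exp(4*t) + 2*exp(-t)]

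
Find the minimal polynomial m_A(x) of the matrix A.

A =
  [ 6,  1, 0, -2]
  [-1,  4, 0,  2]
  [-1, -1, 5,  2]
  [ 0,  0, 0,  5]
x^2 - 10*x + 25

The characteristic polynomial is χ_A(x) = (x - 5)^4, so the eigenvalues are known. The minimal polynomial is
  m_A(x) = Π_λ (x − λ)^{k_λ}
where k_λ is the size of the *largest* Jordan block for λ (equivalently, the smallest k with (A − λI)^k v = 0 for every generalised eigenvector v of λ).

  λ = 5: largest Jordan block has size 2, contributing (x − 5)^2

So m_A(x) = (x - 5)^2 = x^2 - 10*x + 25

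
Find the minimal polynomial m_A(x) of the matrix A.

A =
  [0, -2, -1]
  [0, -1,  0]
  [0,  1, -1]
x^3 + 2*x^2 + x

The characteristic polynomial is χ_A(x) = x*(x + 1)^2, so the eigenvalues are known. The minimal polynomial is
  m_A(x) = Π_λ (x − λ)^{k_λ}
where k_λ is the size of the *largest* Jordan block for λ (equivalently, the smallest k with (A − λI)^k v = 0 for every generalised eigenvector v of λ).

  λ = -1: largest Jordan block has size 2, contributing (x + 1)^2
  λ = 0: largest Jordan block has size 1, contributing (x − 0)

So m_A(x) = x*(x + 1)^2 = x^3 + 2*x^2 + x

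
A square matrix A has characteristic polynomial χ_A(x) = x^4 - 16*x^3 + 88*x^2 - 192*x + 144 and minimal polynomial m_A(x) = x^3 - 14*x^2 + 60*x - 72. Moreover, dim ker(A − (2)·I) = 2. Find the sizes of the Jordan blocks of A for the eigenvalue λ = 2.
Block sizes for λ = 2: [1, 1]

Step 1 — from the characteristic polynomial, algebraic multiplicity of λ = 2 is 2. From dim ker(A − (2)·I) = 2, there are exactly 2 Jordan blocks for λ = 2.
Step 2 — from the minimal polynomial, the factor (x − 2) tells us the largest block for λ = 2 has size 1.
Step 3 — with total size 2, 2 blocks, and largest block 1, the block sizes (in nonincreasing order) are [1, 1].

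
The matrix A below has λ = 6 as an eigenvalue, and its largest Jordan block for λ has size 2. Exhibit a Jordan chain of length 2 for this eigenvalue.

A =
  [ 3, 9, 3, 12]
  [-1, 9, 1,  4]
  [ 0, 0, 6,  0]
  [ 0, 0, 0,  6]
A Jordan chain for λ = 6 of length 2:
v_1 = (-3, -1, 0, 0)ᵀ
v_2 = (1, 0, 0, 0)ᵀ

Let N = A − (6)·I. We want v_2 with N^2 v_2 = 0 but N^1 v_2 ≠ 0; then v_{j-1} := N · v_j for j = 2, …, 2.

Pick v_2 = (1, 0, 0, 0)ᵀ.
Then v_1 = N · v_2 = (-3, -1, 0, 0)ᵀ.

Sanity check: (A − (6)·I) v_1 = (0, 0, 0, 0)ᵀ = 0. ✓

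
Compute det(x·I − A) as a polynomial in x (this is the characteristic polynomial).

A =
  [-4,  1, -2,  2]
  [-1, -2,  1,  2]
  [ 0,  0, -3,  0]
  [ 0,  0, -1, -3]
x^4 + 12*x^3 + 54*x^2 + 108*x + 81

Expanding det(x·I − A) (e.g. by cofactor expansion or by noting that A is similar to its Jordan form J, which has the same characteristic polynomial as A) gives
  χ_A(x) = x^4 + 12*x^3 + 54*x^2 + 108*x + 81
which factors as (x + 3)^4. The eigenvalues (with algebraic multiplicities) are λ = -3 with multiplicity 4.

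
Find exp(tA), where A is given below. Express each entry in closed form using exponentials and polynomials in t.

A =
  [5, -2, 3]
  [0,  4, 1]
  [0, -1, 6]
e^{tA} =
  [exp(5*t), -t^2*exp(5*t)/2 - 2*t*exp(5*t), t^2*exp(5*t)/2 + 3*t*exp(5*t)]
  [0, -t*exp(5*t) + exp(5*t), t*exp(5*t)]
  [0, -t*exp(5*t), t*exp(5*t) + exp(5*t)]

Strategy: write A = P · J · P⁻¹ where J is a Jordan canonical form, so e^{tA} = P · e^{tJ} · P⁻¹, and e^{tJ} can be computed block-by-block.

A has Jordan form
J =
  [5, 1, 0]
  [0, 5, 1]
  [0, 0, 5]
(up to reordering of blocks).

Per-block formulas:
  For a 3×3 Jordan block J_3(5): exp(t · J_3(5)) = e^(5t)·(I + t·N + (t^2/2)·N^2), where N is the 3×3 nilpotent shift.

After assembling e^{tJ} and conjugating by P, we get:

e^{tA} =
  [exp(5*t), -t^2*exp(5*t)/2 - 2*t*exp(5*t), t^2*exp(5*t)/2 + 3*t*exp(5*t)]
  [0, -t*exp(5*t) + exp(5*t), t*exp(5*t)]
  [0, -t*exp(5*t), t*exp(5*t) + exp(5*t)]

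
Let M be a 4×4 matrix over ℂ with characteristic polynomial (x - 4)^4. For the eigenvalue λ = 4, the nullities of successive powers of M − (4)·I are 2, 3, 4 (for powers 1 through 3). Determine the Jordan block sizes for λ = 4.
Block sizes for λ = 4: [3, 1]

From the dimensions of kernels of powers, the number of Jordan blocks of size at least j is d_j − d_{j−1} where d_j = dim ker(N^j) (with d_0 = 0). Computing the differences gives [2, 1, 1].
The number of blocks of size exactly k is (#blocks of size ≥ k) − (#blocks of size ≥ k + 1), so the partition is: 1 block(s) of size 1, 1 block(s) of size 3.
In nonincreasing order the block sizes are [3, 1].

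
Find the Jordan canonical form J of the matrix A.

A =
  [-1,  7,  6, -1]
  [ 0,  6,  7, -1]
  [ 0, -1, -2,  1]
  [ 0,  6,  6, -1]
J_3(-1) ⊕ J_1(5)

The characteristic polynomial is
  det(x·I − A) = x^4 - 2*x^3 - 12*x^2 - 14*x - 5 = (x - 5)*(x + 1)^3

Eigenvalues and multiplicities (the geometric multiplicity of λ is n − rank(A − λI), which equals the number of Jordan blocks for λ):
  λ = -1: algebraic multiplicity = 3, geometric multiplicity = 1
  λ = 5: algebraic multiplicity = 1, geometric multiplicity = 1

Determining the block sizes for each eigenvalue:
  λ = -1: one block (gm = 1), so the single block has size am = 3 → block sizes [3]
  λ = 5: one block (gm = 1), so the single block has size am = 1 → block sizes [1]

Assembling the blocks gives a Jordan form
J =
  [-1,  1,  0, 0]
  [ 0, -1,  1, 0]
  [ 0,  0, -1, 0]
  [ 0,  0,  0, 5]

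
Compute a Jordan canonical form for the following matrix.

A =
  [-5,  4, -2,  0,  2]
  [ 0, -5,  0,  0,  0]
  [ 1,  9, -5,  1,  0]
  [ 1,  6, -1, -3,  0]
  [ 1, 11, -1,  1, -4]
J_1(-5) ⊕ J_1(-5) ⊕ J_2(-4) ⊕ J_1(-4)

The characteristic polynomial is
  det(x·I − A) = x^5 + 22*x^4 + 193*x^3 + 844*x^2 + 1840*x + 1600 = (x + 4)^3*(x + 5)^2

Eigenvalues and multiplicities (the geometric multiplicity of λ is n − rank(A − λI), which equals the number of Jordan blocks for λ):
  λ = -5: algebraic multiplicity = 2, geometric multiplicity = 2
  λ = -4: algebraic multiplicity = 3, geometric multiplicity = 2

Determining the block sizes for each eigenvalue:
  λ = -5: gm = am = 2, so every block has size 1 → block sizes [1, 1]
  λ = -4: 2 blocks summing to 3 forces exactly one block of size 2 and the rest size 1 → block sizes [2, 1]

Assembling the blocks gives a Jordan form
J =
  [-5,  0,  0,  0,  0]
  [ 0, -5,  0,  0,  0]
  [ 0,  0, -4,  1,  0]
  [ 0,  0,  0, -4,  0]
  [ 0,  0,  0,  0, -4]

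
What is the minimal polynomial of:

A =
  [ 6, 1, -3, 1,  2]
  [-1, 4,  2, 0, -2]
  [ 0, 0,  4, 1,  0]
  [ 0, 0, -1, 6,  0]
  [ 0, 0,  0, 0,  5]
x^3 - 15*x^2 + 75*x - 125

The characteristic polynomial is χ_A(x) = (x - 5)^5, so the eigenvalues are known. The minimal polynomial is
  m_A(x) = Π_λ (x − λ)^{k_λ}
where k_λ is the size of the *largest* Jordan block for λ (equivalently, the smallest k with (A − λI)^k v = 0 for every generalised eigenvector v of λ).

  λ = 5: largest Jordan block has size 3, contributing (x − 5)^3

So m_A(x) = (x - 5)^3 = x^3 - 15*x^2 + 75*x - 125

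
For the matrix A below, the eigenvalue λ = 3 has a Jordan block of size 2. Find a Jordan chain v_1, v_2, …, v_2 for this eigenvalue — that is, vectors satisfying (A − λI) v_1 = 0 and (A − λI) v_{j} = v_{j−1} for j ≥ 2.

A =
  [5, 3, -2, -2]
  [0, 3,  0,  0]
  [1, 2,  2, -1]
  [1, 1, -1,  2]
A Jordan chain for λ = 3 of length 2:
v_1 = (2, 0, 1, 1)ᵀ
v_2 = (1, 0, 0, 0)ᵀ

Let N = A − (3)·I. We want v_2 with N^2 v_2 = 0 but N^1 v_2 ≠ 0; then v_{j-1} := N · v_j for j = 2, …, 2.

Pick v_2 = (1, 0, 0, 0)ᵀ.
Then v_1 = N · v_2 = (2, 0, 1, 1)ᵀ.

Sanity check: (A − (3)·I) v_1 = (0, 0, 0, 0)ᵀ = 0. ✓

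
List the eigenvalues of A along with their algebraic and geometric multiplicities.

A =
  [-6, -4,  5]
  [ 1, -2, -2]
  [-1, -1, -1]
λ = -3: alg = 3, geom = 1

Step 1 — factor the characteristic polynomial to read off the algebraic multiplicities:
  χ_A(x) = (x + 3)^3

Step 2 — compute geometric multiplicities via the rank-nullity identity g(λ) = n − rank(A − λI):
  rank(A − (-3)·I) = 2, so dim ker(A − (-3)·I) = n − 2 = 1

Summary:
  λ = -3: algebraic multiplicity = 3, geometric multiplicity = 1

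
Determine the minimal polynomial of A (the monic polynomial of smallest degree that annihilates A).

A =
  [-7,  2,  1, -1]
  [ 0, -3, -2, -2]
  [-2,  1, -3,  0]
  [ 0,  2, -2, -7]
x^3 + 15*x^2 + 75*x + 125

The characteristic polynomial is χ_A(x) = (x + 5)^4, so the eigenvalues are known. The minimal polynomial is
  m_A(x) = Π_λ (x − λ)^{k_λ}
where k_λ is the size of the *largest* Jordan block for λ (equivalently, the smallest k with (A − λI)^k v = 0 for every generalised eigenvector v of λ).

  λ = -5: largest Jordan block has size 3, contributing (x + 5)^3

So m_A(x) = (x + 5)^3 = x^3 + 15*x^2 + 75*x + 125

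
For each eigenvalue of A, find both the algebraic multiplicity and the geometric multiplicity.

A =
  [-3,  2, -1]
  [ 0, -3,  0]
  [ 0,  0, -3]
λ = -3: alg = 3, geom = 2

Step 1 — factor the characteristic polynomial to read off the algebraic multiplicities:
  χ_A(x) = (x + 3)^3

Step 2 — compute geometric multiplicities via the rank-nullity identity g(λ) = n − rank(A − λI):
  rank(A − (-3)·I) = 1, so dim ker(A − (-3)·I) = n − 1 = 2

Summary:
  λ = -3: algebraic multiplicity = 3, geometric multiplicity = 2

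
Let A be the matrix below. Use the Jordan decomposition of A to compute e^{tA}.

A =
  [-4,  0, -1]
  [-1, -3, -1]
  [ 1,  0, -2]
e^{tA} =
  [-t*exp(-3*t) + exp(-3*t), 0, -t*exp(-3*t)]
  [-t*exp(-3*t), exp(-3*t), -t*exp(-3*t)]
  [t*exp(-3*t), 0, t*exp(-3*t) + exp(-3*t)]

Strategy: write A = P · J · P⁻¹ where J is a Jordan canonical form, so e^{tA} = P · e^{tJ} · P⁻¹, and e^{tJ} can be computed block-by-block.

A has Jordan form
J =
  [-3,  1,  0]
  [ 0, -3,  0]
  [ 0,  0, -3]
(up to reordering of blocks).

Per-block formulas:
  For a 1×1 block at λ = -3: exp(t · [-3]) = [e^(-3t)].
  For a 2×2 Jordan block J_2(-3): exp(t · J_2(-3)) = e^(-3t)·(I + t·N), where N is the 2×2 nilpotent shift.

After assembling e^{tJ} and conjugating by P, we get:

e^{tA} =
  [-t*exp(-3*t) + exp(-3*t), 0, -t*exp(-3*t)]
  [-t*exp(-3*t), exp(-3*t), -t*exp(-3*t)]
  [t*exp(-3*t), 0, t*exp(-3*t) + exp(-3*t)]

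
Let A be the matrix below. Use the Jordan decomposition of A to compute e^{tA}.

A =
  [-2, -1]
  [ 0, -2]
e^{tA} =
  [exp(-2*t), -t*exp(-2*t)]
  [0, exp(-2*t)]

Strategy: write A = P · J · P⁻¹ where J is a Jordan canonical form, so e^{tA} = P · e^{tJ} · P⁻¹, and e^{tJ} can be computed block-by-block.

A has Jordan form
J =
  [-2,  1]
  [ 0, -2]
(up to reordering of blocks).

Per-block formulas:
  For a 2×2 Jordan block J_2(-2): exp(t · J_2(-2)) = e^(-2t)·(I + t·N), where N is the 2×2 nilpotent shift.

After assembling e^{tJ} and conjugating by P, we get:

e^{tA} =
  [exp(-2*t), -t*exp(-2*t)]
  [0, exp(-2*t)]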